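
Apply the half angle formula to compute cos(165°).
cos(165°) = -√((1 + cos 330°)/2) = -(√6+√2)/4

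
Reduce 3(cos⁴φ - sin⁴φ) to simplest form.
3(cos⁴φ - sin⁴φ) = 3(cos(2φ)) (using Factoring + double angle)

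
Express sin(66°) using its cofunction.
sin(66°) = cos(90° - 66°) = cos(24°)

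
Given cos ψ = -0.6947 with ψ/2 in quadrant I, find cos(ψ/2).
cos(ψ/2) = ±√((1 + cos ψ)/2); positive since ψ/2 ∈ QI, so cos(ψ/2) = 0.3907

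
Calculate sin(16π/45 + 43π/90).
sin(16π/45 + 43π/90) = sin 16π/45 cos 43π/90 + cos 16π/45 sin 43π/90 = 1/2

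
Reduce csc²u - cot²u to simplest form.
csc²u - cot²u = 1 (using Pythagorean identity)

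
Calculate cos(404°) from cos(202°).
cos(404°) = cos²202° - sin²202° = 0.7193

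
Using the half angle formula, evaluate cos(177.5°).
cos(177.5°) = -√((1 + cos 355°)/2) = -0.999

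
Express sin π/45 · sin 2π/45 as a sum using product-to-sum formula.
sin π/45 sin 2π/45 = (1/2)[cos(π/45-2π/45) - cos(π/45+2π/45)]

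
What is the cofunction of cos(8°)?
cos(8°) = sin(90° - 8°) = sin(82°)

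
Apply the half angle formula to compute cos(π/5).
cos(π/5) = √((1 + cos 2π/5)/2) = 0.809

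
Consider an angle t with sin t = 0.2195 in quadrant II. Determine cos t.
cos t = ±√(1 - sin²t) = -0.9756 (negative in QII)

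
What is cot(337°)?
cot(337°) = -2.356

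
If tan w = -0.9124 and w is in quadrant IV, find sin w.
sin w = -0.674 (using tan²w + 1 = sec²w)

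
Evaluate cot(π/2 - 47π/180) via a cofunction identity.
cot(π/2 - 47π/180) = tan(47π/180) = 1.072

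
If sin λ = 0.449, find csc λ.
csc λ = 1/sin λ = 2.227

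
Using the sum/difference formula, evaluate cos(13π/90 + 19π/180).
cos(13π/90 + 19π/180) = cos 13π/90 cos 19π/180 - sin 13π/90 sin 19π/180 = √2/2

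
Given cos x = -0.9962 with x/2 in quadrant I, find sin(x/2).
sin(x/2) = ±√((1 - cos x)/2); positive since x/2 ∈ QI, so sin(x/2) = 0.999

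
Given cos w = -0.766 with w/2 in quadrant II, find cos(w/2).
cos(w/2) = ±√((1 + cos w)/2); negative since w/2 ∈ QII, so cos(w/2) = -0.3421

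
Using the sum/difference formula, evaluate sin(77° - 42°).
sin(77° - 42°) = sin 77° cos 42° - cos 77° sin 42° = 0.5736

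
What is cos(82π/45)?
cos(82π/45) = 0.848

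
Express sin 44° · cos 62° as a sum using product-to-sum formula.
sin 44° cos 62° = (1/2)[sin(44°+62°) + sin(44°-62°)]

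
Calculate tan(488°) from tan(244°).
tan(488°) = 2 tan 244° / (1 - tan²244°) = -1.28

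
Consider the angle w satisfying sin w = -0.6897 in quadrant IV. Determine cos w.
cos w = √(1 - sin²w) = 0.7241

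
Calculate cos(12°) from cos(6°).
cos(12°) = cos²6° - sin²6° = 0.9781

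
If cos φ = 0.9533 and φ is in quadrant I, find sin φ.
sin φ = 0.302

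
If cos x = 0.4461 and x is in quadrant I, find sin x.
sin x = 0.895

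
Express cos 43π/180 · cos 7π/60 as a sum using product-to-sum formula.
cos 43π/180 cos 7π/60 = (1/2)[cos(43π/180-7π/60) + cos(43π/180+7π/60)]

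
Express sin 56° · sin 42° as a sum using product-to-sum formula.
sin 56° sin 42° = (1/2)[cos(56°-42°) - cos(56°+42°)]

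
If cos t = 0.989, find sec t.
sec t = 1/cos t = 1.011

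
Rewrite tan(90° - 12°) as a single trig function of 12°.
tan(90° - 12°) = cot(12°)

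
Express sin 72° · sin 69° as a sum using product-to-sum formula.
sin 72° sin 69° = (1/2)[cos(72°-69°) - cos(72°+69°)]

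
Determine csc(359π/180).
csc(359π/180) = -57.3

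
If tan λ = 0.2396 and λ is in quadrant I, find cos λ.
cos λ = 0.9725 (using tan²λ + 1 = sec²λ)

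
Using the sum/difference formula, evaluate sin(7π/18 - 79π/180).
sin(7π/18 - 79π/180) = sin 7π/18 cos 79π/180 - cos 7π/18 sin 79π/180 = -0.1564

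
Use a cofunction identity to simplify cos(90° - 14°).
cos(90° - 14°) = sin(14°)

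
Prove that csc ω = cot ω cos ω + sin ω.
RHS = cos²ω/sin ω + sin ω = (cos²ω + sin²ω)/sin ω = 1/sin ω = csc ω = LHS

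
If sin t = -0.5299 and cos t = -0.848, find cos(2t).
cos(2t) = cos²t - sin²t = 0.4383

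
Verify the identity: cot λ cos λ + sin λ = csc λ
LHS = cos²λ/sin λ + sin λ = (cos²λ + sin²λ)/sin λ = 1/sin λ = csc λ = RHS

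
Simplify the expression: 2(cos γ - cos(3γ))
2(cos γ - cos(3γ)) = 2(2 sin(2γ) sin γ) (using Sum-to-product)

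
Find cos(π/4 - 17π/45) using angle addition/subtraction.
cos(π/4 - 17π/45) = cos π/4 cos 17π/45 + sin π/4 sin 17π/45 = 0.9205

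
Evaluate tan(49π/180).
tan(49π/180) = 1.15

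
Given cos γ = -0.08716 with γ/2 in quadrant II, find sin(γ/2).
sin(γ/2) = ±√((1 - cos γ)/2); positive since γ/2 ∈ QII, so sin(γ/2) = 0.7373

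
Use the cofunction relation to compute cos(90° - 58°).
cos(90° - 58°) = sin(58°) = 0.848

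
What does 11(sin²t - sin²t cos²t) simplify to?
11(sin²t - sin²t cos²t) = 11(sin⁴t) (using Factoring)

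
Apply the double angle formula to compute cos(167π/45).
cos(167π/45) = cos²167π/90 - sin²167π/90 = 0.6157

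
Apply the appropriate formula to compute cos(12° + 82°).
cos(12° + 82°) = cos 12° cos 82° - sin 12° sin 82° = -0.06976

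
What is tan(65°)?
tan(65°) = 2.145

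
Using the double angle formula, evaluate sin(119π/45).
sin(119π/45) = 2 sin 119π/90 cos 119π/90 = 0.8988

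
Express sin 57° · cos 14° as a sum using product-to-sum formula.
sin 57° cos 14° = (1/2)[sin(57°+14°) + sin(57°-14°)]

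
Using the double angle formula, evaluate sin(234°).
sin(234°) = 2 sin 117° cos 117° = -0.809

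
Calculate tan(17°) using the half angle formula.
tan(17°) = sin 34° / (1 + cos 34°) = 0.3057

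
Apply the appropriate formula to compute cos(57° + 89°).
cos(57° + 89°) = cos 57° cos 89° - sin 57° sin 89° = -0.829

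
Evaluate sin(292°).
sin(292°) = -0.9272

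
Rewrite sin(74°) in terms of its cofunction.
sin(74°) = cos(90° - 74°) = cos(16°)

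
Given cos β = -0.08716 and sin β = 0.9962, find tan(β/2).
tan(β/2) = sin β / (1 + cos β) = 1.091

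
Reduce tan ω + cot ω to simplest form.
tan ω + cot ω = sec ω csc ω (using Quotient identities)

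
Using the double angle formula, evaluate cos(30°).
cos(30°) = cos²15° - sin²15° = √3/2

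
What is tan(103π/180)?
tan(103π/180) = -4.331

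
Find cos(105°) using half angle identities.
cos(105°) = -√((1 + cos 210°)/2) = -(√6-√2)/4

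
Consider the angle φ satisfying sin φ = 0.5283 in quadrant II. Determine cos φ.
cos φ = ±√(1 - sin²φ) = -0.8491 (negative in QII)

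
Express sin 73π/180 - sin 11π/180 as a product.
sin 73π/180 - sin 11π/180 = 2 cos(7π/30) sin(31π/180)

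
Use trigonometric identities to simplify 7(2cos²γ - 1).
7(2cos²γ - 1) = 7(cos(2γ)) (using Double angle)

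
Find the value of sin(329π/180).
sin(329π/180) = -0.515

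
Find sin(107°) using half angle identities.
sin(107°) = √((1 - cos 214°)/2) = 0.9563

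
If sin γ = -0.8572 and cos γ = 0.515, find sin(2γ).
sin(2γ) = 2 sin γ cos γ = -0.8829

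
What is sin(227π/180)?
sin(227π/180) = -0.7314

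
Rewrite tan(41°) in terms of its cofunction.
tan(41°) = cot(90° - 41°) = cot(49°)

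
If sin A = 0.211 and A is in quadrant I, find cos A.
cos A = 0.9775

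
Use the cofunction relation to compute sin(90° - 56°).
sin(90° - 56°) = cos(56°) = 0.5592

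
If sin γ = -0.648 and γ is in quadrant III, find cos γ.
cos γ = -0.7616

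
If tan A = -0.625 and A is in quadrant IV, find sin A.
sin A = -0.53 (using tan²A + 1 = sec²A)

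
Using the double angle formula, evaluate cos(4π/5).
cos(4π/5) = cos²2π/5 - sin²2π/5 = -0.809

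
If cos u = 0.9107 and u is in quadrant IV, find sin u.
sin u = -0.4131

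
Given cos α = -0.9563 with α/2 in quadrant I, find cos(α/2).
cos(α/2) = ±√((1 + cos α)/2); positive since α/2 ∈ QI, so cos(α/2) = 0.1478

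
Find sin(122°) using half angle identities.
sin(122°) = √((1 - cos 244°)/2) = 0.848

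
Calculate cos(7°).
cos(7°) = 0.9925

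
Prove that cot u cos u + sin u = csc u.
LHS = cos²u/sin u + sin u = (cos²u + sin²u)/sin u = 1/sin u = csc u = RHS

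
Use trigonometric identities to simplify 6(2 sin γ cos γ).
6(2 sin γ cos γ) = 6(sin(2γ)) (using Double angle)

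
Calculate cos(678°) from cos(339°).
cos(678°) = cos²339° - sin²339° = 0.7431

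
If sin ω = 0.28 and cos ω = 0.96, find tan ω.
tan ω = sin ω / cos ω = 0.2917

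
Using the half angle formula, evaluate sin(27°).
sin(27°) = √((1 - cos 54°)/2) = 0.454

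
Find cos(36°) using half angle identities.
cos(36°) = √((1 + cos 72°)/2) = 0.809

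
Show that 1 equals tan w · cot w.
RHS = (sin w/cos w) · (cos w/sin w) = 1 = LHS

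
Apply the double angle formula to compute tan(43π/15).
tan(43π/15) = 2 tan 43π/30 / (1 - tan²43π/30) = -0.4452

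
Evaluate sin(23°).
sin(23°) = 0.3907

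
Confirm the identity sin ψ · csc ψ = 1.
LHS = sin ψ · (1/sin ψ) = 1 = RHS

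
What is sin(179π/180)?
sin(179π/180) = 0.01745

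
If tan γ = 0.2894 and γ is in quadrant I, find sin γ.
sin γ = 0.278 (using tan²γ + 1 = sec²γ)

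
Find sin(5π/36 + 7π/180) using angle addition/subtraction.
sin(5π/36 + 7π/180) = sin 5π/36 cos 7π/180 + cos 5π/36 sin 7π/180 = 0.5299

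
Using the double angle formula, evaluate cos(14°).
cos(14°) = cos²7° - sin²7° = 0.9703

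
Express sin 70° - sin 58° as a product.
sin 70° - sin 58° = 2 cos(64°) sin(6°)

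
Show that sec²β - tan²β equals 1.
LHS = 1/cos²β - sin²β/cos²β = (1 - sin²β)/cos²β = cos²β/cos²β = 1 = RHS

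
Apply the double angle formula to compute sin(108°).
sin(108°) = 2 sin 54° cos 54° = 0.9511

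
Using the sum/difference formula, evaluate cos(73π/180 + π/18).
cos(73π/180 + π/18) = cos 73π/180 cos π/18 - sin 73π/180 sin π/18 = 0.1219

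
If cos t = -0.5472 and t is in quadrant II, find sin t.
sin t = 0.837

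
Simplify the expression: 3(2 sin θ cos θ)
3(2 sin θ cos θ) = 3(sin(2θ)) (using Double angle)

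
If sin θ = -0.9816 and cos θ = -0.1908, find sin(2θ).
sin(2θ) = 2 sin θ cos θ = 0.3746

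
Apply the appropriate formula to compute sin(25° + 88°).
sin(25° + 88°) = sin 25° cos 88° + cos 25° sin 88° = 0.9205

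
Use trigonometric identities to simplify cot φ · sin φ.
cot φ · sin φ = cos φ (using Quotient identity)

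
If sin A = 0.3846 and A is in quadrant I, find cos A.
cos A = 0.9231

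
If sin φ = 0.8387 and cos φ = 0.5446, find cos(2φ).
cos(2φ) = cos²φ - sin²φ = -0.4068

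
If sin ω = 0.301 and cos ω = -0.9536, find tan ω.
tan ω = sin ω / cos ω = -0.3156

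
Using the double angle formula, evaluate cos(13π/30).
cos(13π/30) = 1 - 2sin²13π/60 = 0.2079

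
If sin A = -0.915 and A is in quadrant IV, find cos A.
cos A = 0.4035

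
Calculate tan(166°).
tan(166°) = -0.2493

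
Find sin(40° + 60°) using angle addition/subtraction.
sin(40° + 60°) = sin 40° cos 60° + cos 40° sin 60° = 0.9848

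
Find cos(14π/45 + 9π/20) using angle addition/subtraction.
cos(14π/45 + 9π/20) = cos 14π/45 cos 9π/20 - sin 14π/45 sin 9π/20 = -0.7314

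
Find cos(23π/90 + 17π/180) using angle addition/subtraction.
cos(23π/90 + 17π/180) = cos 23π/90 cos 17π/180 - sin 23π/90 sin 17π/180 = 0.454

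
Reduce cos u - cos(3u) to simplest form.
cos u - cos(3u) = 2 sin(2u) sin u (using Sum-to-product)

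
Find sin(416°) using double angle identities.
sin(416°) = 2 sin 208° cos 208° = 0.829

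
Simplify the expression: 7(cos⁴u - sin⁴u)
7(cos⁴u - sin⁴u) = 7(cos(2u)) (using Factoring + double angle)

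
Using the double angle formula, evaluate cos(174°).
cos(174°) = cos²87° - sin²87° = -0.9945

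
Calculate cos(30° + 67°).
cos(30° + 67°) = cos 30° cos 67° - sin 30° sin 67° = -0.1219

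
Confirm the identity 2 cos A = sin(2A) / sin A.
RHS = 2 sin A cos A / sin A = 2 cos A = LHS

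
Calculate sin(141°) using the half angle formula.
sin(141°) = √((1 - cos 282°)/2) = 0.6293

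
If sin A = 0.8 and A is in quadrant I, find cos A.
cos A = 0.6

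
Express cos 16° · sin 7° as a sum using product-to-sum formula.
cos 16° sin 7° = (1/2)[sin(16°+7°) - sin(16°-7°)]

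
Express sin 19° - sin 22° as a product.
sin 19° - sin 22° = 2 cos(20.5°) sin(-1.5°)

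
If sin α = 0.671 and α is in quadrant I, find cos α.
cos α = 0.7415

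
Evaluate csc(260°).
csc(260°) = -1.015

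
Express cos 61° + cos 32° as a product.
cos 61° + cos 32° = 2 cos(46.5°) cos(14.5°)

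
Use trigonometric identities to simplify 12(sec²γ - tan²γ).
12(sec²γ - tan²γ) = 12 (using Pythagorean identity)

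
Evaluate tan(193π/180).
tan(193π/180) = 0.2309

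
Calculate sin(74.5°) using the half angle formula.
sin(74.5°) = √((1 - cos 149°)/2) = 0.9636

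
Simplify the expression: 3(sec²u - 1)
3(sec²u - 1) = 3(tan²u) (using Pythagorean identity)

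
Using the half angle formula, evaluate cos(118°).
cos(118°) = -√((1 + cos 236°)/2) = -0.4695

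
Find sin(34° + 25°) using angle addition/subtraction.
sin(34° + 25°) = sin 34° cos 25° + cos 34° sin 25° = 0.8572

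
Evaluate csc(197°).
csc(197°) = -3.42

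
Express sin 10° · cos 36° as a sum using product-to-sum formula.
sin 10° cos 36° = (1/2)[sin(10°+36°) + sin(10°-36°)]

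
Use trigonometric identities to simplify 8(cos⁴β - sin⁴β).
8(cos⁴β - sin⁴β) = 8(cos(2β)) (using Factoring + double angle)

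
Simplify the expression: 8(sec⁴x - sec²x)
8(sec⁴x - sec²x) = 8(tan⁴x + tan²x) (using Pythagorean)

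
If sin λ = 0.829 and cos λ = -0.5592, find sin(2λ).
sin(2λ) = 2 sin λ cos λ = -0.9272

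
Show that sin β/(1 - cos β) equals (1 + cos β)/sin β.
LHS = sin β(1 + cos β) / ((1 - cos β)(1 + cos β)) = sin β(1 + cos β) / (1 - cos²β) = sin β(1 + cos β) / sin²β = (1 + cos β)/sin β = RHS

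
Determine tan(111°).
tan(111°) = -2.605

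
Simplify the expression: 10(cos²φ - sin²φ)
10(cos²φ - sin²φ) = 10(cos(2φ)) (using Double angle)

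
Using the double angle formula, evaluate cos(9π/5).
cos(9π/5) = cos²9π/10 - sin²9π/10 = 0.809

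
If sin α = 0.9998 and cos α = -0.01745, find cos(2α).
cos(2α) = cos²α - sin²α = -0.9993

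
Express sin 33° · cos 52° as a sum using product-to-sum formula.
sin 33° cos 52° = (1/2)[sin(33°+52°) + sin(33°-52°)]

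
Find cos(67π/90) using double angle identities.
cos(67π/90) = 1 - 2sin²67π/180 = -0.6947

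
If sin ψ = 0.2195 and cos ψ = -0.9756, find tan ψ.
tan ψ = sin ψ / cos ψ = -0.225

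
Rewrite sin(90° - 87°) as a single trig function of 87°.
sin(90° - 87°) = cos(87°)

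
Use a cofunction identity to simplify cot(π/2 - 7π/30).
cot(π/2 - 7π/30) = tan(7π/30)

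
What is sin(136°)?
sin(136°) = 0.6947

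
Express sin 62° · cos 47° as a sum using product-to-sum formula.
sin 62° cos 47° = (1/2)[sin(62°+47°) + sin(62°-47°)]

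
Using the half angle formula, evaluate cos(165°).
cos(165°) = -√((1 + cos 330°)/2) = -(√6+√2)/4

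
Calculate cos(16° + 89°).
cos(16° + 89°) = cos 16° cos 89° - sin 16° sin 89° = -(√6-√2)/4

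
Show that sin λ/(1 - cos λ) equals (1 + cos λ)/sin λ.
LHS = sin λ(1 + cos λ) / ((1 - cos λ)(1 + cos λ)) = sin λ(1 + cos λ) / (1 - cos²λ) = sin λ(1 + cos λ) / sin²λ = (1 + cos λ)/sin λ = RHS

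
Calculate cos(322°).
cos(322°) = 0.788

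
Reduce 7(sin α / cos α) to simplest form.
7(sin α / cos α) = 7(tan α) (using Quotient identity)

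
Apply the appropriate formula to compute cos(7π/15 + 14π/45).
cos(7π/15 + 14π/45) = cos 7π/15 cos 14π/45 - sin 7π/15 sin 14π/45 = -0.766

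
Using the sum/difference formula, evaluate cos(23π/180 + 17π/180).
cos(23π/180 + 17π/180) = cos 23π/180 cos 17π/180 - sin 23π/180 sin 17π/180 = 0.766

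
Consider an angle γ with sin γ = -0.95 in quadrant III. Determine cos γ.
cos γ = ±√(1 - sin²γ) = -0.3122 (negative in QIII)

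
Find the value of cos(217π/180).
cos(217π/180) = -0.7986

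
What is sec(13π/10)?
sec(13π/10) = -1.701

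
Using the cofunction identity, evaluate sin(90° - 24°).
sin(90° - 24°) = cos(24°) = 0.9135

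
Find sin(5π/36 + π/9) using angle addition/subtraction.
sin(5π/36 + π/9) = sin 5π/36 cos π/9 + cos 5π/36 sin π/9 = √2/2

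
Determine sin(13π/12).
sin(13π/12) = -(√6-√2)/4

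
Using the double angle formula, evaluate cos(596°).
cos(596°) = cos²298° - sin²298° = -0.5592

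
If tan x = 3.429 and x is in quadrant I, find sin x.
sin x = 0.96 (using tan²x + 1 = sec²x)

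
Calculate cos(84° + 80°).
cos(84° + 80°) = cos 84° cos 80° - sin 84° sin 80° = -0.9613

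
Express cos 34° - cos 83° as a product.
cos 34° - cos 83° = -2 sin(58.5°) sin(-24.5°)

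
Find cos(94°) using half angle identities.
cos(94°) = -√((1 + cos 188°)/2) = -0.06976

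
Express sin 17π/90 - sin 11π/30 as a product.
sin 17π/90 - sin 11π/30 = 2 cos(5π/18) sin(-4π/45)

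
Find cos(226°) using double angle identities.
cos(226°) = cos²113° - sin²113° = -0.6947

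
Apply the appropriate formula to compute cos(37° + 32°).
cos(37° + 32°) = cos 37° cos 32° - sin 37° sin 32° = 0.3584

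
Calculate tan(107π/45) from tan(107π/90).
tan(107π/45) = 2 tan 107π/90 / (1 - tan²107π/90) = 2.475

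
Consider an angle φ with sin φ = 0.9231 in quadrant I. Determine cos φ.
cos φ = √(1 - sin²φ) = 0.3846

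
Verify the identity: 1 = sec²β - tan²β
RHS = 1/cos²β - sin²β/cos²β = (1 - sin²β)/cos²β = cos²β/cos²β = 1 = LHS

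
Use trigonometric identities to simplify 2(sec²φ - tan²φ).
2(sec²φ - tan²φ) = 2 (using Pythagorean identity)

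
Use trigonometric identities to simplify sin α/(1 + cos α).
sin α/(1 + cos α) = tan(α/2) (using Half angle)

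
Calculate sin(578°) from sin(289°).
sin(578°) = 2 sin 289° cos 289° = -0.6157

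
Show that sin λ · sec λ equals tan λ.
LHS = sin λ · (1/cos λ) = sin λ/cos λ = tan λ = RHS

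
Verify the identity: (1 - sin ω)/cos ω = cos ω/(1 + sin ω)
LHS = (1 - sin ω)(1 + sin ω) / (cos ω(1 + sin ω)) = (1 - sin²ω) / (cos ω(1 + sin ω)) = cos²ω / (cos ω(1 + sin ω)) = cos ω/(1 + sin ω) = RHS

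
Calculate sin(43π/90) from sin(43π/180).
sin(43π/90) = 2 sin 43π/180 cos 43π/180 = 0.9976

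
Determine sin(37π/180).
sin(37π/180) = 0.6018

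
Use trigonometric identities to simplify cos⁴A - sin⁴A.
cos⁴A - sin⁴A = cos(2A) (using Factoring + double angle)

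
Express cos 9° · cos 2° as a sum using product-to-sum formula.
cos 9° cos 2° = (1/2)[cos(9°-2°) + cos(9°+2°)]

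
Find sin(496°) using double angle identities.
sin(496°) = 2 sin 248° cos 248° = 0.6947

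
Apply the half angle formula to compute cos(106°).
cos(106°) = -√((1 + cos 212°)/2) = -0.2756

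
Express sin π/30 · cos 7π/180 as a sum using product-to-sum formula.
sin π/30 cos 7π/180 = (1/2)[sin(π/30+7π/180) + sin(π/30-7π/180)]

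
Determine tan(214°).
tan(214°) = 0.6745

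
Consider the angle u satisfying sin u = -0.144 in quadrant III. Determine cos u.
cos u = ±√(1 - sin²u) = -0.9896 (negative in QIII)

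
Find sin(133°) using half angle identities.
sin(133°) = √((1 - cos 266°)/2) = 0.7314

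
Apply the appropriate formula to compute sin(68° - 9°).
sin(68° - 9°) = sin 68° cos 9° - cos 68° sin 9° = 0.8572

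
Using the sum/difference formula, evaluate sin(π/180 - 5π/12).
sin(π/180 - 5π/12) = sin π/180 cos 5π/12 - cos π/180 sin 5π/12 = -0.9613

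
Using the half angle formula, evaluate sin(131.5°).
sin(131.5°) = √((1 - cos 263°)/2) = 0.749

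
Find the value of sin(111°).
sin(111°) = 0.9336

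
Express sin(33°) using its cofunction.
sin(33°) = cos(90° - 33°) = cos(57°)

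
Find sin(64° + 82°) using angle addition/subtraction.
sin(64° + 82°) = sin 64° cos 82° + cos 64° sin 82° = 0.5592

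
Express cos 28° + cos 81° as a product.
cos 28° + cos 81° = 2 cos(54.5°) cos(-26.5°)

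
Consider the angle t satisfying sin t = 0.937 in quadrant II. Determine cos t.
cos t = ±√(1 - sin²t) = -0.3493 (negative in QII)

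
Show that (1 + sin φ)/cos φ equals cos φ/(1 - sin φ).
LHS = (1 + sin φ)(1 - sin φ) / (cos φ(1 - sin φ)) = (1 - sin²φ) / (cos φ(1 - sin φ)) = cos²φ / (cos φ(1 - sin φ)) = cos φ/(1 - sin φ) = RHS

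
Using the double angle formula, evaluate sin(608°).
sin(608°) = 2 sin 304° cos 304° = -0.9272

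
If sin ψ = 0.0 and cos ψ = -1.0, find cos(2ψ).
cos(2ψ) = cos²ψ - sin²ψ = 1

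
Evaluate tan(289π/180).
tan(289π/180) = -2.904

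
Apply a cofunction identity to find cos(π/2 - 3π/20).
cos(π/2 - 3π/20) = sin(3π/20) = 0.454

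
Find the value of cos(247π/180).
cos(247π/180) = -0.3907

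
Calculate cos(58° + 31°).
cos(58° + 31°) = cos 58° cos 31° - sin 58° sin 31° = 0.01745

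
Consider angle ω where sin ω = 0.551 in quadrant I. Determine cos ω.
cos ω = √(1 - sin²ω) = 0.8345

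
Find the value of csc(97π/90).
csc(97π/90) = -4.134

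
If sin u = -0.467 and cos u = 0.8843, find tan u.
tan u = sin u / cos u = -0.5281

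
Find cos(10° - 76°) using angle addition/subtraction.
cos(10° - 76°) = cos 10° cos 76° + sin 10° sin 76° = 0.4067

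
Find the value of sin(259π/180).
sin(259π/180) = -0.9816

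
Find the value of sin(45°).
sin(45°) = √2/2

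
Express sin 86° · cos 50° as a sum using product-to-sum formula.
sin 86° cos 50° = (1/2)[sin(86°+50°) + sin(86°-50°)]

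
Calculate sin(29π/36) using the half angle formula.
sin(29π/36) = √((1 - cos 29π/18)/2) = 0.5736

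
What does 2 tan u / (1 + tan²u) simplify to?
2 tan u / (1 + tan²u) = sin(2u) (using Double angle)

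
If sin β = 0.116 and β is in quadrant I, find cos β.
cos β = 0.9932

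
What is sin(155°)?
sin(155°) = 0.4226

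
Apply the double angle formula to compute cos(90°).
cos(90°) = cos²45° - sin²45° = 0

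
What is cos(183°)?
cos(183°) = -0.9986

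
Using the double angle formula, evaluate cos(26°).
cos(26°) = 1 - 2sin²13° = 0.8988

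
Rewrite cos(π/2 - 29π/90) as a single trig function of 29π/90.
cos(π/2 - 29π/90) = sin(29π/90)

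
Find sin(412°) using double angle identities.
sin(412°) = 2 sin 206° cos 206° = 0.788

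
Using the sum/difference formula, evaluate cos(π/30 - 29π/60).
cos(π/30 - 29π/60) = cos π/30 cos 29π/60 + sin π/30 sin 29π/60 = 0.1564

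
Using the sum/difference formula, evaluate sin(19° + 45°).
sin(19° + 45°) = sin 19° cos 45° + cos 19° sin 45° = 0.8988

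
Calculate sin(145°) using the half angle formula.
sin(145°) = √((1 - cos 290°)/2) = 0.5736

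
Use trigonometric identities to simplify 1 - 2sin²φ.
1 - 2sin²φ = cos(2φ) (using Double angle)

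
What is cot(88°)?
cot(88°) = 0.03492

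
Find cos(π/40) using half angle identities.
cos(π/40) = √((1 + cos π/20)/2) = 0.9969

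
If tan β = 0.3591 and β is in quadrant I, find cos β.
cos β = 0.9412 (using tan²β + 1 = sec²β)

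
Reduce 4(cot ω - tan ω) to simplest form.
4(cot ω - tan ω) = 4(2 cot(2ω)) (using Double angle)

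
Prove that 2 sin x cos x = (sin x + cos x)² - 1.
RHS = sin²x + 2 sin x cos x + cos²x - 1 = (sin²x + cos²x) + 2 sin x cos x - 1 = 1 + 2 sin x cos x - 1 = 2 sin x cos x = LHS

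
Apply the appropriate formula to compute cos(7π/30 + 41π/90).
cos(7π/30 + 41π/90) = cos 7π/30 cos 41π/90 - sin 7π/30 sin 41π/90 = -0.5592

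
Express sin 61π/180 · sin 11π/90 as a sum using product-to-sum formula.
sin 61π/180 sin 11π/90 = (1/2)[cos(61π/180-11π/90) - cos(61π/180+11π/90)]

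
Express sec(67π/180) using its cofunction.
sec(67π/180) = csc(π/2 - 67π/180) = csc(23π/180)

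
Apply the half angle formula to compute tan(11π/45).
tan(11π/45) = sin 22π/45 / (1 + cos 22π/45) = 0.9657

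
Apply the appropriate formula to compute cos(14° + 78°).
cos(14° + 78°) = cos 14° cos 78° - sin 14° sin 78° = -0.0349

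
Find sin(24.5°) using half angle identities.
sin(24.5°) = √((1 - cos 49°)/2) = 0.4147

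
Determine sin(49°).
sin(49°) = 0.7547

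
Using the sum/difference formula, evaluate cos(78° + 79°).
cos(78° + 79°) = cos 78° cos 79° - sin 78° sin 79° = -0.9205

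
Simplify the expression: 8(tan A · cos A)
8(tan A · cos A) = 8(sin A) (using Quotient identity)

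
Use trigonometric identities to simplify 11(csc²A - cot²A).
11(csc²A - cot²A) = 11 (using Pythagorean identity)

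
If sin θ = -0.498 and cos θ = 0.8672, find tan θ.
tan θ = sin θ / cos θ = -0.5743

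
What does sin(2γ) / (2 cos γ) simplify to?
sin(2γ) / (2 cos γ) = sin γ (using Double angle)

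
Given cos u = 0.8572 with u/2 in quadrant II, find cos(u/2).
cos(u/2) = ±√((1 + cos u)/2); negative since u/2 ∈ QII, so cos(u/2) = -0.9636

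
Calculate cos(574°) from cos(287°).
cos(574°) = cos²287° - sin²287° = -0.829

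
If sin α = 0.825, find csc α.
csc α = 1/sin α = 1.212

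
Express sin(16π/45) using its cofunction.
sin(16π/45) = cos(π/2 - 16π/45) = cos(13π/90)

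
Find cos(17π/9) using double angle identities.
cos(17π/9) = cos²17π/18 - sin²17π/18 = 0.9397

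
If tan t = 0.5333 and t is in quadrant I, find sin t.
sin t = 0.4706 (using tan²t + 1 = sec²t)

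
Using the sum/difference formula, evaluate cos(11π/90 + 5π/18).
cos(11π/90 + 5π/18) = cos 11π/90 cos 5π/18 - sin 11π/90 sin 5π/18 = 0.309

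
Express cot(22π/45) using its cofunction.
cot(22π/45) = tan(π/2 - 22π/45) = tan(π/90)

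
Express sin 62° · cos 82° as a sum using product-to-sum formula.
sin 62° cos 82° = (1/2)[sin(62°+82°) + sin(62°-82°)]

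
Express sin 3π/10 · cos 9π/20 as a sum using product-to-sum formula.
sin 3π/10 cos 9π/20 = (1/2)[sin(3π/10+9π/20) + sin(3π/10-9π/20)]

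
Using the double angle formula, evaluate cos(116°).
cos(116°) = cos²58° - sin²58° = -0.4384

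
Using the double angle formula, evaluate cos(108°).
cos(108°) = cos²54° - sin²54° = -0.309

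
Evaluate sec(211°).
sec(211°) = -1.167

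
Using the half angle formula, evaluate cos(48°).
cos(48°) = √((1 + cos 96°)/2) = 0.6691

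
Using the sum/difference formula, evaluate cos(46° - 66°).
cos(46° - 66°) = cos 46° cos 66° + sin 46° sin 66° = 0.9397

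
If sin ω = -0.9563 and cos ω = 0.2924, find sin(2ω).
sin(2ω) = 2 sin ω cos ω = -0.5592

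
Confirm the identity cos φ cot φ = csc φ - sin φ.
RHS = 1/sin φ - sin φ = (1 - sin²φ)/sin φ = cos²φ/sin φ = cos φ · (cos φ/sin φ) = cos φ cot φ = LHS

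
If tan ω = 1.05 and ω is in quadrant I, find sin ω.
sin ω = 0.7241 (using tan²ω + 1 = sec²ω)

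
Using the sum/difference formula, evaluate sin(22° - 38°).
sin(22° - 38°) = sin 22° cos 38° - cos 22° sin 38° = -0.2756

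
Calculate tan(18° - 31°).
tan(18° - 31°) = (tan 18° - tan 31°)/(1 + tan 18° tan 31°) = -0.2309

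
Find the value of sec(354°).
sec(354°) = 1.006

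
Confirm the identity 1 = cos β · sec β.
RHS = cos β · (1/cos β) = 1 = LHS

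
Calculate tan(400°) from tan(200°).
tan(400°) = 2 tan 200° / (1 - tan²200°) = 0.8391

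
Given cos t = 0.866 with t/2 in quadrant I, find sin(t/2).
sin(t/2) = ±√((1 - cos t)/2); positive since t/2 ∈ QI, so sin(t/2) = 0.2588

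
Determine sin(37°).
sin(37°) = 0.6018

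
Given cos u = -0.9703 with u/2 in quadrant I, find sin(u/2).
sin(u/2) = ±√((1 - cos u)/2); positive since u/2 ∈ QI, so sin(u/2) = 0.9925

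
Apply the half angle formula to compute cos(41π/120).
cos(41π/120) = √((1 + cos 41π/60)/2) = 0.4772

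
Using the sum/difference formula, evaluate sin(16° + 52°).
sin(16° + 52°) = sin 16° cos 52° + cos 16° sin 52° = 0.9272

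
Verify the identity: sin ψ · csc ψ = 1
LHS = sin ψ · (1/sin ψ) = 1 = RHS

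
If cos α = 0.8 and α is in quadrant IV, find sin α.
sin α = -0.6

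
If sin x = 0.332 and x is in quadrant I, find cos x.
cos x = 0.9433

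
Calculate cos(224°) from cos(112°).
cos(224°) = 1 - 2sin²112° = -0.7193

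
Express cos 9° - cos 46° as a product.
cos 9° - cos 46° = -2 sin(27.5°) sin(-18.5°)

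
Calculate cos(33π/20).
cos(33π/20) = 0.454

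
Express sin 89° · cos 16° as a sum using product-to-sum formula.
sin 89° cos 16° = (1/2)[sin(89°+16°) + sin(89°-16°)]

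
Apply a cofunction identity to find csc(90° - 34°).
csc(90° - 34°) = sec(34°) = 1.206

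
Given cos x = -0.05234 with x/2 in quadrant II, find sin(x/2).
sin(x/2) = ±√((1 - cos x)/2); positive since x/2 ∈ QII, so sin(x/2) = 0.7254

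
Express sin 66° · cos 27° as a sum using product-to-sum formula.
sin 66° cos 27° = (1/2)[sin(66°+27°) + sin(66°-27°)]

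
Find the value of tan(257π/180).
tan(257π/180) = 4.331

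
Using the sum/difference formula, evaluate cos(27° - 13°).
cos(27° - 13°) = cos 27° cos 13° + sin 27° sin 13° = 0.9703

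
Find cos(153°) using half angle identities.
cos(153°) = -√((1 + cos 306°)/2) = -0.891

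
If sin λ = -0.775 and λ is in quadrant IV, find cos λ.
cos λ = 0.632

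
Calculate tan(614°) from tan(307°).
tan(614°) = 2 tan 307° / (1 - tan²307°) = 3.487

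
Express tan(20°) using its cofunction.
tan(20°) = cot(90° - 20°) = cot(70°)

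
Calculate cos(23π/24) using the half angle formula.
cos(23π/24) = -√((1 + cos 23π/12)/2) = -0.9914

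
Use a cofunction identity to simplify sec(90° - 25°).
sec(90° - 25°) = csc(25°)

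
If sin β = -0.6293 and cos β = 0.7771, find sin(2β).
sin(2β) = 2 sin β cos β = -0.9781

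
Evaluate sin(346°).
sin(346°) = -0.2419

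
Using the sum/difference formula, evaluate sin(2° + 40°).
sin(2° + 40°) = sin 2° cos 40° + cos 2° sin 40° = 0.6691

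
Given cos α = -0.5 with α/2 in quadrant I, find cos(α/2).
cos(α/2) = ±√((1 + cos α)/2); positive since α/2 ∈ QI, so cos(α/2) = 1/2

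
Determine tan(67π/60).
tan(67π/60) = 0.3839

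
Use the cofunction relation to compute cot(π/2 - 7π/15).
cot(π/2 - 7π/15) = tan(7π/15) = 9.514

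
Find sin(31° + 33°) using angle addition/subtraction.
sin(31° + 33°) = sin 31° cos 33° + cos 31° sin 33° = 0.8988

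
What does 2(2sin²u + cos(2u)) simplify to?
2(2sin²u + cos(2u)) = 2 (using Double angle)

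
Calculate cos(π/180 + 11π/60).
cos(π/180 + 11π/60) = cos π/180 cos 11π/60 - sin π/180 sin 11π/60 = 0.829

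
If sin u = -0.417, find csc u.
csc u = 1/sin u = -2.398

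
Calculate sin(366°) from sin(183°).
sin(366°) = 2 sin 183° cos 183° = 0.1045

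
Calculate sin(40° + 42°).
sin(40° + 42°) = sin 40° cos 42° + cos 40° sin 42° = 0.9903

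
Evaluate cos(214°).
cos(214°) = -0.829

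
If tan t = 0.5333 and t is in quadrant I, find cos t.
cos t = 0.8824 (using tan²t + 1 = sec²t)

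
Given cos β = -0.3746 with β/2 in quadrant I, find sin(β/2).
sin(β/2) = ±√((1 - cos β)/2); positive since β/2 ∈ QI, so sin(β/2) = 0.829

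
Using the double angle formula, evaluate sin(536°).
sin(536°) = 2 sin 268° cos 268° = 0.06976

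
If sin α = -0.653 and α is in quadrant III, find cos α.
cos α = -0.7574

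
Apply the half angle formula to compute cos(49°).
cos(49°) = √((1 + cos 98°)/2) = 0.6561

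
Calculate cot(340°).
cot(340°) = -2.747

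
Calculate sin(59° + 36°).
sin(59° + 36°) = sin 59° cos 36° + cos 59° sin 36° = 0.9962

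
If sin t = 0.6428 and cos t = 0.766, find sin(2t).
sin(2t) = 2 sin t cos t = 0.9848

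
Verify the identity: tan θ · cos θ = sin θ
LHS = (sin θ/cos θ) · cos θ = sin θ = RHS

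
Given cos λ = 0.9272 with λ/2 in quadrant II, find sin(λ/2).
sin(λ/2) = ±√((1 - cos λ)/2); positive since λ/2 ∈ QII, so sin(λ/2) = 0.1908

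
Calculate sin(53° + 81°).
sin(53° + 81°) = sin 53° cos 81° + cos 53° sin 81° = 0.7193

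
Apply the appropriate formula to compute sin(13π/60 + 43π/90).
sin(13π/60 + 43π/90) = sin 13π/60 cos 43π/90 + cos 13π/60 sin 43π/90 = 0.8192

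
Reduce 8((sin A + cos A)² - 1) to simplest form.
8((sin A + cos A)² - 1) = 8(sin(2A)) (using Pythagorean + double angle)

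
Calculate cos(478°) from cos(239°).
cos(478°) = 1 - 2sin²239° = -0.4695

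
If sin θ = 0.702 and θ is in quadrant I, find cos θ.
cos θ = 0.7122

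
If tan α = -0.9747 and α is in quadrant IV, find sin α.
sin α = -0.698 (using tan²α + 1 = sec²α)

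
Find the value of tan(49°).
tan(49°) = 1.15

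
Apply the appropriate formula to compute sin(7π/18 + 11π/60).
sin(7π/18 + 11π/60) = sin 7π/18 cos 11π/60 + cos 7π/18 sin 11π/60 = 0.9744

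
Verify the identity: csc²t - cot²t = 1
LHS = 1/sin²t - cos²t/sin²t = (1 - cos²t)/sin²t = sin²t/sin²t = 1 = RHS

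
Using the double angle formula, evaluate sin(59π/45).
sin(59π/45) = 2 sin 59π/90 cos 59π/90 = -0.829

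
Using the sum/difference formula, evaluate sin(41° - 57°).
sin(41° - 57°) = sin 41° cos 57° - cos 41° sin 57° = -0.2756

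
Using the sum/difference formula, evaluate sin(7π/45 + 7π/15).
sin(7π/45 + 7π/15) = sin 7π/45 cos 7π/15 + cos 7π/45 sin 7π/15 = 0.9272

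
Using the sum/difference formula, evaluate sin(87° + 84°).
sin(87° + 84°) = sin 87° cos 84° + cos 87° sin 84° = 0.1564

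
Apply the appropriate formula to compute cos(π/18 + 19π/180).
cos(π/18 + 19π/180) = cos π/18 cos 19π/180 - sin π/18 sin 19π/180 = 0.8746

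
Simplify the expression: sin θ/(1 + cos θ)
sin θ/(1 + cos θ) = tan(θ/2) (using Half angle)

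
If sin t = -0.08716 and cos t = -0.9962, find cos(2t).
cos(2t) = cos²t - sin²t = 0.9848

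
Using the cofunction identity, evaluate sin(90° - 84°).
sin(90° - 84°) = cos(84°) = 0.1045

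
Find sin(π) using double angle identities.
sin(π) = 2 sin π/2 cos π/2 = 0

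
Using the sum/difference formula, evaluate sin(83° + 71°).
sin(83° + 71°) = sin 83° cos 71° + cos 83° sin 71° = 0.4384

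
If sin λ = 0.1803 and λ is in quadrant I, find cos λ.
cos λ = 0.9836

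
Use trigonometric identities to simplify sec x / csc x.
sec x / csc x = tan x (using Reciprocal identities)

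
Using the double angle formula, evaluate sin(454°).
sin(454°) = 2 sin 227° cos 227° = 0.9976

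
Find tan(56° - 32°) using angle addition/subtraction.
tan(56° - 32°) = (tan 56° - tan 32°)/(1 + tan 56° tan 32°) = 0.4452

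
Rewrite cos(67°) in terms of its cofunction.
cos(67°) = sin(90° - 67°) = sin(23°)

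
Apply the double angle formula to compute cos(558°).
cos(558°) = cos²279° - sin²279° = -0.9511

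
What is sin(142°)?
sin(142°) = 0.6157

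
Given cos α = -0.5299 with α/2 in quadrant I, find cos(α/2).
cos(α/2) = ±√((1 + cos α)/2); positive since α/2 ∈ QI, so cos(α/2) = 0.4848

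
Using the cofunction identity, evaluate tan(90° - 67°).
tan(90° - 67°) = cot(67°) = 0.4245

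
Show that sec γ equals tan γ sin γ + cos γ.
RHS = sin²γ/cos γ + cos γ = (sin²γ + cos²γ)/cos γ = 1/cos γ = sec γ = LHS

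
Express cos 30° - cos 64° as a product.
cos 30° - cos 64° = -2 sin(47°) sin(-17°)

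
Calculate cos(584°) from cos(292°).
cos(584°) = cos²292° - sin²292° = -0.7193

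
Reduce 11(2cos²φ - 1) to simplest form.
11(2cos²φ - 1) = 11(cos(2φ)) (using Double angle)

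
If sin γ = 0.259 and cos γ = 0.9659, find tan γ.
tan γ = sin γ / cos γ = 0.2681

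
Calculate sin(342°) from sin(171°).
sin(342°) = 2 sin 171° cos 171° = -0.309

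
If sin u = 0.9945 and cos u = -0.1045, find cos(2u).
cos(2u) = cos²u - sin²u = -0.9781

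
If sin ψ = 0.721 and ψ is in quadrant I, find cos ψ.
cos ψ = 0.6929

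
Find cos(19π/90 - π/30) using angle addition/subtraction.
cos(19π/90 - π/30) = cos 19π/90 cos π/30 + sin 19π/90 sin π/30 = 0.848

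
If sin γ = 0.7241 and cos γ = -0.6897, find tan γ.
tan γ = sin γ / cos γ = -1.05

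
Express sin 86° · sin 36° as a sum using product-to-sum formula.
sin 86° sin 36° = (1/2)[cos(86°-36°) - cos(86°+36°)]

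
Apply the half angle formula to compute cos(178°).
cos(178°) = -√((1 + cos 356°)/2) = -0.9994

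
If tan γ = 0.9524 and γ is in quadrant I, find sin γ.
sin γ = 0.6897 (using tan²γ + 1 = sec²γ)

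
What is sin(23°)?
sin(23°) = 0.3907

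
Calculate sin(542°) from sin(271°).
sin(542°) = 2 sin 271° cos 271° = -0.0349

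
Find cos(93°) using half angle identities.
cos(93°) = -√((1 + cos 186°)/2) = -0.05234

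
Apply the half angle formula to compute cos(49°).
cos(49°) = √((1 + cos 98°)/2) = 0.6561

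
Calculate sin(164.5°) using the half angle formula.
sin(164.5°) = √((1 - cos 329°)/2) = 0.2672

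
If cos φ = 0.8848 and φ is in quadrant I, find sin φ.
sin φ = 0.466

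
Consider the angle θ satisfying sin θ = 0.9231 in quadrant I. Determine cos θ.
cos θ = √(1 - sin²θ) = 0.3846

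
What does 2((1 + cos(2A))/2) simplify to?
2((1 + cos(2A))/2) = 2(cos²A) (using Power reduction)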